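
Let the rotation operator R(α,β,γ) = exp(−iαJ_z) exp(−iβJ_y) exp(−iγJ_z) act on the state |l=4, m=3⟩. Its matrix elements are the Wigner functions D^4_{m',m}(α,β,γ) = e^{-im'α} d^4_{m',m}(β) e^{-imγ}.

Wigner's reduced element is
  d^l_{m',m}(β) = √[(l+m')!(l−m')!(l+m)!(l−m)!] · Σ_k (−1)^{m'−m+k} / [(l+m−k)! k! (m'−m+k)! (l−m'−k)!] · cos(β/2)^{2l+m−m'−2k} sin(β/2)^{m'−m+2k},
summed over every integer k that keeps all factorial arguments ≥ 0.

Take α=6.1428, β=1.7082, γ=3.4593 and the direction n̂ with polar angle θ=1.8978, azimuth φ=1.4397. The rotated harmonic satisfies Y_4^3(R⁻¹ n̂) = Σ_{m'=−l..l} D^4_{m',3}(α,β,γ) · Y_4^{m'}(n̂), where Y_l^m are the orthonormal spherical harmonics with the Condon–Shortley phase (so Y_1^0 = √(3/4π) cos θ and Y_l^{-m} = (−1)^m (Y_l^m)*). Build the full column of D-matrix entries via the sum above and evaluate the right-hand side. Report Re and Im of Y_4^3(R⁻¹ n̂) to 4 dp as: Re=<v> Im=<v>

Need the full column D^4_{m',3} for m'=−4..4 at α=6.1428, β=1.7082, γ=3.4593.
cos(β/2)=0.656897, sin(β/2)=0.753980
d^4_{-4,3}: single k=7 term ⇒ +0.257372;  D = -0.014439+0.256967i
d^4_{-3,3}: k∈[6..7] ⇒ +0.554948 -0.104443 = +0.450505;  D = -0.087964+0.441834i
d^4_{-2,3}: k∈[5..6] ⇒ +0.775313 -0.340471 = +0.434842;  D = -0.143744+0.410396i
d^4_{-1,3}: k∈[4..5] ⇒ +0.796065 -0.629252 = +0.166813;  D = -0.076629+0.148171i
d^4_{0,3}: k∈[3..4] ⇒ +0.620342 -0.817252 = -0.196910;  D = +0.114038-0.160526i
d^4_{1,3}: k∈[2..3] ⇒ +0.362556 -0.796065 = -0.433509;  D = +0.298043-0.314802i
d^4_{2,3}: k∈[1..2] ⇒ +0.148904 -0.588508 = -0.439604;  D = +0.343928-0.273797i
d^4_{3,3}: k∈[0..1] ⇒ +0.034672 -0.319744 = -0.285072;  D = +0.245678-0.144597i
d^4_{4,3}: single k=0 term ⇒ -0.112561;  D = +0.104041-0.042959i
Y_4^{m'}(θ=1.8978,φ=1.4397) and Σ D·Y over m':
  (-0.0144+0.2570i)·(+0.3081+0.1782i)  (-0.0880+0.4418i)·(+0.1309-0.3154i)  (-0.1437+0.4104i)·(+0.0805+0.0216i)  (-0.0766+0.1482i)·(+0.0428-0.3250i)  (+0.1140-0.1605i)·(+0.0293+0.0000i)  (+0.2980-0.3148i)·(-0.0428-0.3250i)  (+0.3439-0.2738i)·(+0.0805-0.0216i)  (+0.2457-0.1446i)·(-0.1309-0.3154i)  (+0.1040-0.0430i)·(+0.3081-0.1782i)
Y_4^3(R⁻¹ n̂) = -0.041282+0.015454i

Re=-0.0413 Im=0.0155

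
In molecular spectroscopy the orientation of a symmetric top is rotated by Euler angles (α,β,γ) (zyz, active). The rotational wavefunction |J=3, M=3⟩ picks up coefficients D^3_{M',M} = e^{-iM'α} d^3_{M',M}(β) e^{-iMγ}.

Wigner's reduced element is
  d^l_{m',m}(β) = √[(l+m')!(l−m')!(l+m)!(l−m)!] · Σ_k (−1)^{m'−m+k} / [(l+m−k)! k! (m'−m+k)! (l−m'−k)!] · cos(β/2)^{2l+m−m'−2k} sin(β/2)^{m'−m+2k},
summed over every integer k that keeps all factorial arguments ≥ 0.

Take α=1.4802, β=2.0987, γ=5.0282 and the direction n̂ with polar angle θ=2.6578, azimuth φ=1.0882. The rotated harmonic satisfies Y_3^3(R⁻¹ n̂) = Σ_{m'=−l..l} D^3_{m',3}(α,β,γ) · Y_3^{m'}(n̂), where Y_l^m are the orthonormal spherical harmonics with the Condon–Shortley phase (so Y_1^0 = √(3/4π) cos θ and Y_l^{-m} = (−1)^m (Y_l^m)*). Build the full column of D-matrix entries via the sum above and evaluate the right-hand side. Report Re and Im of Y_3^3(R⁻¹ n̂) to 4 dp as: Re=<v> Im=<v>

Re=0.0759 Im=-0.0249

Need the full column D^3_{m',3} for m'=−3..3 at α=1.4802, β=2.0987, γ=5.0282.
cos(β/2)=0.498135, sin(β/2)=0.867100
d^3_{-3,3}: single k=6 term ⇒ +0.425025;  D = -0.146368+0.399026i
d^3_{-2,3}: single k=5 term ⇒ +0.598091;  D = +0.540570+0.255925i
d^3_{-1,3}: single k=4 term ⇒ +0.543270;  D = +0.275937-0.467975i
d^3_{0,3}: single k=3 term ⇒ +0.360382;  D = -0.292601-0.210380i
d^3_{1,3}: single k=2 term ⇒ +0.179296;  D = -0.117409+0.135508i
d^3_{2,3}: single k=1 term ⇒ +0.065145;  D = +0.045173+0.046938i
d^3_{3,3}: single k=0 term ⇒ +0.015279;  D = +0.011922-0.009555i
Y_3^{m'}(θ=2.6578,φ=1.0882) and Σ D·Y over m':
  (-0.1464+0.3990i)·(-0.0417+0.0052i)  (+0.5406+0.2559i)·(+0.1114+0.1609i)  (+0.2759-0.4680i)·(+0.2036-0.3886i)  (-0.2926-0.2104i)·(-0.3033+0.0000i)  (-0.1174+0.1355i)·(-0.2036-0.3886i)  (+0.0452+0.0469i)·(+0.1114-0.1609i)  (+0.0119-0.0096i)·(+0.0417+0.0052i)
Y_3^3(R⁻¹ n̂) = +0.075869-0.024893i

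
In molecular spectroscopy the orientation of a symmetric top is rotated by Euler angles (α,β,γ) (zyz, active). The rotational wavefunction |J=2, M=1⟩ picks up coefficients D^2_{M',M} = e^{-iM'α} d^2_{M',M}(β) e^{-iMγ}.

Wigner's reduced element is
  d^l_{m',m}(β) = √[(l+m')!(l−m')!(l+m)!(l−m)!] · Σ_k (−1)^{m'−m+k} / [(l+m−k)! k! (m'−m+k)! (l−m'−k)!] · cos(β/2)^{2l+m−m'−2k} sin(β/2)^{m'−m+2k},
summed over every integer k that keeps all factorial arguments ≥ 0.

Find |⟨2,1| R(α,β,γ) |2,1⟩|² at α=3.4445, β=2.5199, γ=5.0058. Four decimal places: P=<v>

Split into d^2_{1,1}(β=2.5199) × two z-phases.
Half-angle: c=0.305865, s=0.952075. N=√(6·1·6·1)=6.000000
k∈{0,1} keeps every argument non-negative
  k=0: (−1)^0·6.0000/(6)·0.3059^4·0.9521^0 = +0.008752
  k=1: (−1)^1·6.0000/(2)·0.3059^2·0.9521^2 = -0.254403
d^2_{1,1}(2.5199) = +0.008752 -0.254403 = -0.245651
|D^2_{1,1}|² = |d^2_{1,1}(β)|² = (-0.245651)² = 0.060344 (the z-rotation phases have unit modulus)

P=0.0603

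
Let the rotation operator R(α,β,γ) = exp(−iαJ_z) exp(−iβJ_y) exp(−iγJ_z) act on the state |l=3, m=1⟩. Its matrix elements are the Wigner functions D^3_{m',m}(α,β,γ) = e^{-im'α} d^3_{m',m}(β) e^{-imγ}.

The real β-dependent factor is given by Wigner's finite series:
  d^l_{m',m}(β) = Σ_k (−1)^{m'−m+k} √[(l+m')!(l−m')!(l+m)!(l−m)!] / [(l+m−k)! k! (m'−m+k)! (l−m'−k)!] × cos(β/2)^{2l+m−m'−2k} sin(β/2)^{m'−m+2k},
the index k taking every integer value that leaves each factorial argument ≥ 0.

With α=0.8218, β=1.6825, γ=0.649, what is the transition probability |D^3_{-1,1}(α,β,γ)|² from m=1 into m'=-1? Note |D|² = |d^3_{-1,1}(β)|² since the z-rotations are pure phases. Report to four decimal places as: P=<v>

Split into d^3_{-1,1}(β=1.6825) × two z-phases.
Half-angle: c=0.666532, s=0.745477. N=√(2·24·24·2)=48.000000
k∈{2,3,4} keeps every argument non-negative
  k=2: (−1)^0·48.0000/(8)·0.6665^4·0.7455^2 = +0.658116
  k=3: (−1)^1·48.0000/(6)·0.6665^2·0.7455^4 = -1.097660
  k=4: (−1)^2·48.0000/(48)·0.6665^0·0.7455^6 = +0.171635
d^3_{-1,1}(1.6825) = +0.658116 -1.097660 +0.171635 = -0.267910
|D^3_{-1,1}|² = |d^3_{-1,1}(β)|² = (-0.267910)² = 0.071776 (the z-rotation phases have unit modulus)

P=0.0718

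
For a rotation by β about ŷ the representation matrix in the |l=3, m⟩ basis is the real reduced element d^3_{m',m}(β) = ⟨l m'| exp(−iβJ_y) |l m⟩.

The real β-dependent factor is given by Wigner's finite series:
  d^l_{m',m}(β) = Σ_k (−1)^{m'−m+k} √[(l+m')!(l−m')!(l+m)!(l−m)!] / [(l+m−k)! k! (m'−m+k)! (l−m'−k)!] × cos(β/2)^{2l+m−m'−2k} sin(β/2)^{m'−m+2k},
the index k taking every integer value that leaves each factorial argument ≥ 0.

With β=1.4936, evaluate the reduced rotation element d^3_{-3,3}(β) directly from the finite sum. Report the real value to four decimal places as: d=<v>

d=0.0983

d^3_{-3,3}(β=1.4936) via Wigner's sum:
c=cos(1.4936/2)=0.733866, s=sin(1.4936/2)=0.679294; N=√[1·720·720·1]=720.000000
Admissible k: 6..6 (factorial args all ≥0)
  k=6: (−1)^0·720.0000/(720)·0.7339^0·0.6793^6 = +0.098253
d^3_{-3,3}(1.4936) = +0.098253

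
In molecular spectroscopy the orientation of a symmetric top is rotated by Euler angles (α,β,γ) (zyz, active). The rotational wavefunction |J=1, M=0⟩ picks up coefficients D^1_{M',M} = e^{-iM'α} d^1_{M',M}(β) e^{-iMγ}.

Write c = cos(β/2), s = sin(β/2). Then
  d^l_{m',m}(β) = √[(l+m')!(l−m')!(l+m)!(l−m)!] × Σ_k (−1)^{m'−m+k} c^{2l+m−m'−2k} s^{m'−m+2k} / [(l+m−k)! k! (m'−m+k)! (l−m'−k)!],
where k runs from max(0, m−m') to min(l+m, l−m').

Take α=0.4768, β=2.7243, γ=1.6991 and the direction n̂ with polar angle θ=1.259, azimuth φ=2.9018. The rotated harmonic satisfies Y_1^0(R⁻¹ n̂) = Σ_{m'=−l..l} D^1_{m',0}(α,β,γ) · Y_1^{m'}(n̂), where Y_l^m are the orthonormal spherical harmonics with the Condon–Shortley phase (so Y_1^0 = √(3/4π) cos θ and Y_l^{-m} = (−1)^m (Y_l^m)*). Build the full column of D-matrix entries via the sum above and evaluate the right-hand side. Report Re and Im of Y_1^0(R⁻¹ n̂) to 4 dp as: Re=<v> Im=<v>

Re=-0.2791 Im=0.0000

Need the full column D^1_{m',0} for m'=−1..1 at α=0.4768, β=2.7243, γ=1.6991.
cos(β/2)=0.207136, sin(β/2)=0.978312
d^1_{-1,0}: single k=1 term ⇒ +0.286581;  D = +0.254618+0.131523i
d^1_{0,0}: k∈[0..1] ⇒ +0.042905 -0.957095 = -0.914190;  D = -0.914190+0.000000i
d^1_{1,0}: single k=0 term ⇒ -0.286581;  D = -0.254618+0.131523i
Y_1^{m'}(θ=1.259,φ=2.9018) and Σ D·Y over m':
  (+0.2546+0.1315i)·(-0.3194-0.0781i)  (-0.9142+0.0000i)·(+0.1499+0.0000i)  (-0.2546+0.1315i)·(+0.3194-0.0781i)
Y_1^0(R⁻¹ n̂) = -0.279146+0.000000i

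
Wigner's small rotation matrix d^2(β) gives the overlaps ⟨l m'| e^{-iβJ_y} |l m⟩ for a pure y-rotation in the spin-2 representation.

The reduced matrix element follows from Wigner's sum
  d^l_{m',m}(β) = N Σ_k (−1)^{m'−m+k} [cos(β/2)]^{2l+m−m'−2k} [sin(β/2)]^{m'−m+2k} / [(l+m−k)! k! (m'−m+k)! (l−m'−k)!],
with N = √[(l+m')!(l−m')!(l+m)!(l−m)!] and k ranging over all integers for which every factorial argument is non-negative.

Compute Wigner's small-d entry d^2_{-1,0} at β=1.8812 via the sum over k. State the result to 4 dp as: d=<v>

d=-0.3562

d^2_{-1,0}(β=1.8812) via Wigner's sum:
Half-angle: c=0.589303, s=0.807912. N=√(1·6·2·2)=4.898979
The bounds max(0,m−m')=1 and min(l+m,l−m')=2 give 2 terms
  k=1: (−1)^0·4.8990/(2)·0.5893^3·0.8079^1 = +0.405001
  k=2: (−1)^1·4.8990/(2)·0.5893^1·0.8079^3 = -0.761213
d^2_{-1,0}(1.8812) = +0.405001 -0.761213 = -0.356212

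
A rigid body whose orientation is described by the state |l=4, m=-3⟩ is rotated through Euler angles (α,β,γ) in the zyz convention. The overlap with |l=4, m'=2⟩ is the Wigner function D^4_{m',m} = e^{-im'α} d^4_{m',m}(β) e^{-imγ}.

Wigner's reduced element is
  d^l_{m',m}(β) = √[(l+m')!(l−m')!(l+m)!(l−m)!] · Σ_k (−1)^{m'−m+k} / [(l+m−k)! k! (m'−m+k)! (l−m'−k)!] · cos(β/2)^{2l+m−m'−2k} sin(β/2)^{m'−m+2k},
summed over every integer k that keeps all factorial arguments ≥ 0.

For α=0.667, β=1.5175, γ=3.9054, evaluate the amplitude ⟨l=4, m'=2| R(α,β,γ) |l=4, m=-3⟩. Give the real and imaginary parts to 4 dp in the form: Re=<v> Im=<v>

D^4_{2,-3}(0.667,1.5175,3.9054) = e^{-i·2·0.667}·d^4_{2,-3}(1.5175)·e^{-i·-3·3.9054}. Compute d first:
With c≡cos(β/2)=0.725697 and s≡sin(β/2)=0.688015, N=[720·2·1·5040]^{1/2}=2693.993318
The bounds max(0,m−m')=0 and min(l+m,l−m')=1 give 2 terms
  k=0: (−1)^5·2693.9933/(240)·0.7257^3·0.6880^5 = -0.661363
  k=1: (−1)^6·2693.9933/(720)·0.7257^1·0.6880^7 = +0.198154
d^4_{2,-3}(1.5175) = -0.661363 +0.198154 = -0.463208
D = (+0.234590-0.972095i)·(-0.463208)·(+0.659855-0.751393i) = +0.266636+0.378770i

Re=0.2666 Im=0.3788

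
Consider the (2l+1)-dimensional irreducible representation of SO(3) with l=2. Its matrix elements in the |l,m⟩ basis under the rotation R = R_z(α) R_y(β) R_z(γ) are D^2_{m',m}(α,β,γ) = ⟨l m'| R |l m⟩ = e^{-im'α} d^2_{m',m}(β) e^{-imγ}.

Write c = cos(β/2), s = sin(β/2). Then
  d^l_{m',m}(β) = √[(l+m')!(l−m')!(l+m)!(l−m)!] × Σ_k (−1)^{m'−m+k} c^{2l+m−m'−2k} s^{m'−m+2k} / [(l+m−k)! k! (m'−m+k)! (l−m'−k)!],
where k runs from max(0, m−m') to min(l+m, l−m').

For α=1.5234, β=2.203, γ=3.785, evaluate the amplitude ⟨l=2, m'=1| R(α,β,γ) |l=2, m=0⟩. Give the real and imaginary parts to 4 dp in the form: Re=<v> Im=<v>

First d^2_{1,0}(β=2.203), then the phase factors e^{-i(1)α} and e^{-i(0)γ}:
Half-angle: c=0.452259, s=0.891887. N=√(6·1·2·2)=4.898979
Admissible k: 0..1 (factorial args all ≥0)
  k=0: (−1)^1·4.8990/(2)·0.4523^3·0.8919^1 = -0.202091
  k=1: (−1)^2·4.8990/(2)·0.4523^1·0.8919^3 = +0.785944
d^2_{1,0}(2.203) = -0.202091 +0.785944 = +0.583854
Phases: e^{-i·(1)·1.5234}=+0.047379-0.998877i, e^{-i·(0)·3.785}=+1.000000+0.000000i ⇒ D=+0.027662-0.583198i

Re=0.0277 Im=-0.5832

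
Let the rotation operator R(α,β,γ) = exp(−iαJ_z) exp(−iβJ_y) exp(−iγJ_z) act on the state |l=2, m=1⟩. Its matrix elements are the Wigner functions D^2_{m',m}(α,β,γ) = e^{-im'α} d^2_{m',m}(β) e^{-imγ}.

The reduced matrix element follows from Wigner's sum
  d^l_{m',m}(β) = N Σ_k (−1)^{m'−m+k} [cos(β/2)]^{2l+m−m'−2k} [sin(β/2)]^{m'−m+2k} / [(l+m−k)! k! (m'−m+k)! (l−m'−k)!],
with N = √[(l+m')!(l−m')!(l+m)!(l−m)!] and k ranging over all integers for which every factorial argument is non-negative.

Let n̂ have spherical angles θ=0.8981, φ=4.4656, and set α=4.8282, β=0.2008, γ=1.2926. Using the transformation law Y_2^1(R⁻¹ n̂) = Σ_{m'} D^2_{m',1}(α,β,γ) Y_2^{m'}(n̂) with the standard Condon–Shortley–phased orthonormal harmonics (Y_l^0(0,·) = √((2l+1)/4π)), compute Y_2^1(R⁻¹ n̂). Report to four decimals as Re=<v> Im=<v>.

Need the full column D^2_{m',1} for m'=−2..2 at α=4.8282, β=0.2008, γ=1.2926.
cos(β/2)=0.994964, sin(β/2)=0.100231
d^2_{-2,1}: single k=3 term ⇒ +0.002004;  D = -0.000978+0.001749i
d^2_{-1,1}: k∈[2..3] ⇒ +0.029836 -0.000101 = +0.029735;  D = -0.027457-0.011415i
d^2_{0,1}: k∈[1..2] ⇒ +0.241825 -0.002454 = +0.239371;  D = +0.065737-0.230168i
d^2_{1,1}: k∈[0..1] ⇒ +0.980008 -0.029836 = +0.950172;  D = +0.937672+0.153617i
d^2_{2,1}: single k=0 term ⇒ -0.197450;  D = +0.009193-0.197235i
Y_2^{m'}(θ=0.8981,φ=4.4656) and Σ D·Y over m':
  (-0.0010+0.0017i)·(-0.2081-0.1120i)  (-0.0275-0.0114i)·(-0.0920+0.3651i)  (+0.0657-0.2302i)·(+0.0520+0.0000i)  (+0.9377+0.1536i)·(+0.0920+0.3651i)  (+0.0092-0.1972i)·(-0.2081+0.1120i)
Y_2^1(R⁻¹ n̂) = +0.060836+0.377354i

Re=0.0608 Im=0.3774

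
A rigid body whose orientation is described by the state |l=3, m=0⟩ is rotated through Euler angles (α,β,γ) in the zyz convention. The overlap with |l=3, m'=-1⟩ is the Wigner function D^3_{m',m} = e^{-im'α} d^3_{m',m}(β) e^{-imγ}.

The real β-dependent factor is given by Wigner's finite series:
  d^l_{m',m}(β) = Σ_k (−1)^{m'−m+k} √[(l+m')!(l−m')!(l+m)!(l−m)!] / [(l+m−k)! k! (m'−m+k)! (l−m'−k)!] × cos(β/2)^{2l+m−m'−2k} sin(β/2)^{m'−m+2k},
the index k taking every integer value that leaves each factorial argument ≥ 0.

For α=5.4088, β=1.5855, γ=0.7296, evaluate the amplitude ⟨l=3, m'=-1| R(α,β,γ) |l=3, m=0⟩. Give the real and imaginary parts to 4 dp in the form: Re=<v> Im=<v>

Re=-0.2774 Im=0.3318

Split into d^3_{-1,0}(β=1.5855) × two z-phases.
c=cos(1.5855/2)=0.701889, s=sin(1.5855/2)=0.712286; N=√[2·24·6·6]=41.569219
The bounds max(0,m−m')=1 and min(l+m,l−m')=3 give 3 terms
  k=1: (−1)^0·41.5692/(12)·0.7019^5·0.7123^1 = +0.420328
  k=2: (−1)^1·41.5692/(4)·0.7019^3·0.7123^3 = -1.298617
  k=3: (−1)^2·41.5692/(12)·0.7019^1·0.7123^5 = +0.445791
d^3_{-1,0}(1.5855) = +0.420328 -1.298617 +0.445791 = -0.432498
Phases: e^{-i·(-1)·5.4088}=+0.641469-0.767149i, e^{-i·(0)·0.7296}=+1.000000+0.000000i ⇒ D=-0.277434+0.331790i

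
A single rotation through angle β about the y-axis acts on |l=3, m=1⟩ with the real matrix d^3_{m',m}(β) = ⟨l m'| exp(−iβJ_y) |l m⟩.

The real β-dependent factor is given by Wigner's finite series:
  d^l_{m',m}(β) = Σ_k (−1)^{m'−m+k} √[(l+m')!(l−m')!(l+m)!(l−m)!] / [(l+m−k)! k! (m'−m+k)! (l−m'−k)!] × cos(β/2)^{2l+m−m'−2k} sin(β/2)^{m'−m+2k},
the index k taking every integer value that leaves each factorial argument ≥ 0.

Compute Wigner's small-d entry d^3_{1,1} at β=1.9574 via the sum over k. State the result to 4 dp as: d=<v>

d^3_{1,1}(β=1.9574) via Wigner's sum:
With c≡cos(β/2)=0.558102 and s≡sin(β/2)=0.829773, N=[24·2·24·2]^{1/2}=48.000000
k∈{0,1,2} keeps every argument non-negative
  k=0: (−1)^0·48.0000/(48)·0.5581^6·0.8298^0 = +0.030219
  k=1: (−1)^1·48.0000/(6)·0.5581^4·0.8298^2 = -0.534394
  k=2: (−1)^2·48.0000/(8)·0.5581^2·0.8298^4 = +0.885960
d^3_{1,1}(1.9574) = +0.030219 -0.534394 +0.885960 = +0.381785

d=0.3818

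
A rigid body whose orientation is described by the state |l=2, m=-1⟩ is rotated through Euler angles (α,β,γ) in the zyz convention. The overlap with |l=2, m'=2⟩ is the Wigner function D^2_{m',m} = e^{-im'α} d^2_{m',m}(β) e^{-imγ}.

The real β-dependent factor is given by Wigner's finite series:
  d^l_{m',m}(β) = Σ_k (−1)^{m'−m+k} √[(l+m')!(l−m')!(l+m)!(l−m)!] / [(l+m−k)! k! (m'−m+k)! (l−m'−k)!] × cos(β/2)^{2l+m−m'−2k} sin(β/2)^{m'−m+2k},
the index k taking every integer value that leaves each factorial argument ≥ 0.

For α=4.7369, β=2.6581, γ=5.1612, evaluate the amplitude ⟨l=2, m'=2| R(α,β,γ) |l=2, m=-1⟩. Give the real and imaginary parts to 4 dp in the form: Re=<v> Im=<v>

Re=0.1706 Im=-0.4037

Split into d^2_{2,-1}(β=2.6581) × two z-phases.
With c≡cos(β/2)=0.239399 and s≡sin(β/2)=0.970921, N=[24·1·1·6]^{1/2}=12.000000
Admissible k: 0..0 (factorial args all ≥0)
  k=0: (−1)^3·12.0000/(6)·0.2394^1·0.9709^3 = -0.438232
d^2_{2,-1}(2.6581) = -0.438232
Phases: e^{-i·(2)·4.7369}=-0.998799+0.049002i, e^{-i·(-1)·5.1612}=+0.433895-0.900964i ⇒ D=+0.170570-0.403674i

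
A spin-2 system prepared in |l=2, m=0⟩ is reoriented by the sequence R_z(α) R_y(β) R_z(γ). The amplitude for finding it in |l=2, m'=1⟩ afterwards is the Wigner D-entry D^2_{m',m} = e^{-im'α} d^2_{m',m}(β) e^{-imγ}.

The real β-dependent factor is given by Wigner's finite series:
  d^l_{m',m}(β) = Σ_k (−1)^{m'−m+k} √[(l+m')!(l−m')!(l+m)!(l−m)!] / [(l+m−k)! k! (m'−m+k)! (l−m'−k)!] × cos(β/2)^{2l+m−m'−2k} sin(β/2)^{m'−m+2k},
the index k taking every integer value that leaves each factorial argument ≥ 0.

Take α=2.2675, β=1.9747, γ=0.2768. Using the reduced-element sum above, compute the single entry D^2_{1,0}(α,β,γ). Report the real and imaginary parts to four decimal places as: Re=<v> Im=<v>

Split into d^2_{1,0}(β=1.9747) × two z-phases.
c=cos(1.9747/2)=0.550903, s=sin(1.9747/2)=0.834569; N=√[6·1·2·2]=4.898979
Admissible k: 0..1 (factorial args all ≥0)
  k=0: (−1)^1·4.8990/(2)·0.5509^3·0.8346^1 = -0.341794
  k=1: (−1)^2·4.8990/(2)·0.5509^1·0.8346^3 = +0.784400
d^2_{1,0}(1.9747) = -0.341794 +0.784400 = +0.442607
Attach z-rotation phases: D = e^{-i(1)(2.2675)}·(+0.442607)·e^{-i(0)(0.2768)} = -0.284018-0.339462i

Re=-0.2840 Im=-0.3395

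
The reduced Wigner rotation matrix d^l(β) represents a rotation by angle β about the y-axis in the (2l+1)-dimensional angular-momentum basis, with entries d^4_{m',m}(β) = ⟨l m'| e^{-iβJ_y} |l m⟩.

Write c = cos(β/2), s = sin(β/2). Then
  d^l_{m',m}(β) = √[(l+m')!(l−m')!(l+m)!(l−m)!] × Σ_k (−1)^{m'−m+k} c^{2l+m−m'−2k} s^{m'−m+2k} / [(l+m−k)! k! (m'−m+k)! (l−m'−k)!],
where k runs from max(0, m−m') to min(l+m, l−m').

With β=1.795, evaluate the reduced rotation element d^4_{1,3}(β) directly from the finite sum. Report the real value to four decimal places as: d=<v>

d^4_{1,3}(β=1.795) via Wigner's sum:
With c≡cos(β/2)=0.623566 and s≡sin(β/2)=0.781770, N=[120·6·5040·1]^{1/2}=1904.940944
Admissible k: 2..3 (factorial args all ≥0)
  k=2: (−1)^0·1904.9409/(240)·0.6236^6·0.7818^2 = +0.285184
  k=3: (−1)^1·1904.9409/(144)·0.6236^4·0.7818^4 = -0.747079
d^4_{1,3}(1.795) = +0.285184 -0.747079 = -0.461895

d=-0.4619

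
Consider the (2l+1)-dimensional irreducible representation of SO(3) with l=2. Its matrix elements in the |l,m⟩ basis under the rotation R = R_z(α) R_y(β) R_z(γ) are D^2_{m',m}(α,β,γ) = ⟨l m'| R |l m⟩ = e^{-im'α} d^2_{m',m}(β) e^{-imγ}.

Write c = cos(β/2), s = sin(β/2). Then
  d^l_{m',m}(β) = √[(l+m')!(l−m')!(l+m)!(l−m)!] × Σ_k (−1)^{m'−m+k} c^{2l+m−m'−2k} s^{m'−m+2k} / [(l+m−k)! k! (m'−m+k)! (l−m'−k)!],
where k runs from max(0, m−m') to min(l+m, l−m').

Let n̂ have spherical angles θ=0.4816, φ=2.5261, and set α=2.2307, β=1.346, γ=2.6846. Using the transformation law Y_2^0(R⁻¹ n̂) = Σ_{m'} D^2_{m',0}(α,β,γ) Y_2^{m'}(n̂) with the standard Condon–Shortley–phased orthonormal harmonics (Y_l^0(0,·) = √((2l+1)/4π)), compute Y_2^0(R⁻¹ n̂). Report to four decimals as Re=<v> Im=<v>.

Need the full column D^2_{m',0} for m'=−2..2 at α=2.2307, β=1.346, γ=2.6846.
cos(β/2)=0.781955, sin(β/2)=0.623335
d^2_{-2,0}: single k=2 term ⇒ +0.581945;  D = -0.144533-0.563711i
d^2_{-1,0}: k∈[1..2] ⇒ +0.730033 -0.463897 = +0.266136;  D = -0.163152+0.210261i
d^2_{0,0}: k∈[0..2] ⇒ +0.373876 -0.950312 +0.150968 = -0.425468;  D = -0.425468+0.000000i
d^2_{1,0}: k∈[0..1] ⇒ -0.730033 +0.463897 = -0.266136;  D = +0.163152+0.210261i
d^2_{2,0}: single k=0 term ⇒ +0.581945;  D = -0.144533+0.563711i
Y_2^{m'}(θ=0.4816,φ=2.5261) and Σ D·Y over m':
  (-0.1445-0.5637i)·(+0.0276+0.0781i)  (-0.1632+0.2103i)·(-0.2589-0.1831i)  (-0.4255+0.0000i)·(+0.4278+0.0000i)  (+0.1632+0.2103i)·(+0.2589-0.1831i)  (-0.1445+0.5637i)·(+0.0276-0.0781i)
Y_2^0(R⁻¹ n̂) = +0.059595+0.000000i

Re=0.0596 Im=0.0000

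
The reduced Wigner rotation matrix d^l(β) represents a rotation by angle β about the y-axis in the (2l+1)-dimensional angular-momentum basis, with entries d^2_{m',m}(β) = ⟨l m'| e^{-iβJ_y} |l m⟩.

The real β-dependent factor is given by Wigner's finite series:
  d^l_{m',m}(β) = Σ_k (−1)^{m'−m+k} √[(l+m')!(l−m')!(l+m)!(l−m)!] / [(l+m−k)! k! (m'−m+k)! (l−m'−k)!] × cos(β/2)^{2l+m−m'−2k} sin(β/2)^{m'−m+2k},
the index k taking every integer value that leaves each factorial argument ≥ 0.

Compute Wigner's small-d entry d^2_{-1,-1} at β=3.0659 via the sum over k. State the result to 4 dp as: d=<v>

d^2_{-1,-1}(β=3.0659) via Wigner's sum:
Half-angle: c=0.037837, s=0.999284. N=√(1·6·1·6)=6.000000
The bounds max(0,m−m')=0 and min(l+m,l−m')=1 give 2 terms
  k=0: (−1)^0·6.0000/(6)·0.0378^4·0.9993^0 = +0.000002
  k=1: (−1)^1·6.0000/(2)·0.0378^2·0.9993^2 = -0.004289
d^2_{-1,-1}(3.0659) = +0.000002 -0.004289 = -0.004287

d=-0.0043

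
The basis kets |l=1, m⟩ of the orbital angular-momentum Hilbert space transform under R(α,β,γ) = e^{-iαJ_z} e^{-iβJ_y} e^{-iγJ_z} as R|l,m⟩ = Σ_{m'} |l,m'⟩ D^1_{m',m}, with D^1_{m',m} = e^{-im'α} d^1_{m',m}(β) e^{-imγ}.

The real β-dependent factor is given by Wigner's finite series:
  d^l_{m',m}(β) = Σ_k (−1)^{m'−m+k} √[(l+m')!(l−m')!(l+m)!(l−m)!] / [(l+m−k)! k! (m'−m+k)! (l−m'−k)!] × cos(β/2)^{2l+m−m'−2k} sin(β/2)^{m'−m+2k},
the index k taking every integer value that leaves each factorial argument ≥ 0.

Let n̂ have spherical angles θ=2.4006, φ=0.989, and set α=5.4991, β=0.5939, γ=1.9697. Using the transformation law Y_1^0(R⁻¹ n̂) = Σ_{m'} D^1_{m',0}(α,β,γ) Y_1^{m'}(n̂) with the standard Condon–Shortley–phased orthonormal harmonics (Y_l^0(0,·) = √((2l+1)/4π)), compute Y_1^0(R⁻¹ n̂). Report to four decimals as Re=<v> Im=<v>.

Re=-0.3358 Im=0.0000

Need the full column D^1_{m',0} for m'=−1..1 at α=5.4991, β=0.5939, γ=1.9697.
cos(β/2)=0.956233, sin(β/2)=0.292605
d^1_{-1,0}: single k=1 term ⇒ +0.395695;  D = +0.280166-0.279431i
d^1_{0,0}: k∈[0..1] ⇒ +0.914382 -0.085618 = +0.828765;  D = +0.828765+0.000000i
d^1_{1,0}: single k=0 term ⇒ -0.395695;  D = -0.280166-0.279431i
Y_1^{m'}(θ=2.4006,φ=0.989) and Σ D·Y over m':
  (+0.2802-0.2794i)·(+0.1282-0.1948i)  (+0.8288+0.0000i)·(-0.3605+0.0000i)  (-0.2802-0.2794i)·(-0.1282-0.1948i)
Y_1^0(R⁻¹ n̂) = -0.335843+0.000000i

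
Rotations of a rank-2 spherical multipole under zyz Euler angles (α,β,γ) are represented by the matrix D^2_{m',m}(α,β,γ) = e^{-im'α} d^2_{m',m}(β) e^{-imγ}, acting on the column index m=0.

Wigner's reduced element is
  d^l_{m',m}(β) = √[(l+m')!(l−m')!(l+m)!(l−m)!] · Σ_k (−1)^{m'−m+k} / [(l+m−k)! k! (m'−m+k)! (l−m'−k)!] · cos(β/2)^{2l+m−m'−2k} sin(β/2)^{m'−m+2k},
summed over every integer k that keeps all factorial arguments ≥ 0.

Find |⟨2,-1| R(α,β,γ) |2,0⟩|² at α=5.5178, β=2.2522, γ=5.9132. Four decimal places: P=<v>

P=0.3590

D^2_{-1,0}(5.5178,2.2522,5.9132) = e^{-i·-1·5.5178}·d^2_{-1,0}(2.2522)·e^{-i·0·5.9132}. Compute d first:
With c≡cos(β/2)=0.430184 and s≡sin(β/2)=0.902741, N=[1·6·2·2]^{1/2}=4.898979
k∈{1,2} keeps every argument non-negative
  k=1: (−1)^0·4.8990/(2)·0.4302^3·0.9027^1 = +0.176036
  k=2: (−1)^1·4.8990/(2)·0.4302^1·0.9027^3 = -0.775210
d^2_{-1,0}(2.2522) = +0.176036 -0.775210 = -0.599175
|D^2_{-1,0}|² = |d^2_{-1,0}(β)|² = (-0.599175)² = 0.359010 (the z-rotation phases have unit modulus)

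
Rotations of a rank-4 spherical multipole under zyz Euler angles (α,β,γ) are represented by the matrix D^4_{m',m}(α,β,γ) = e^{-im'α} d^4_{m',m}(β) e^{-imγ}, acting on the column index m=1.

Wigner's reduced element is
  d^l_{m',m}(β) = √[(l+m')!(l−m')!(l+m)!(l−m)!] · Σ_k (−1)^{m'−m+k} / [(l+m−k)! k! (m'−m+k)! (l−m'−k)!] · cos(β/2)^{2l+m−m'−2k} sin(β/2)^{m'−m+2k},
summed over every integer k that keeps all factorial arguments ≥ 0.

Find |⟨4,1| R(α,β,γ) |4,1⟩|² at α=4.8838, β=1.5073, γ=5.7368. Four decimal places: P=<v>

P=0.1142

First d^4_{1,1}(β=1.5073), then the phase factors e^{-i(1)α} and e^{-i(1)γ}:
c=cos(1.5073/2)=0.729196, s=sin(1.5073/2)=0.684305; N=√[120·6·120·6]=720.000000
k: max(0,(1)−(1))=0 … min(4+(1),4−(1))=3
  k=0: (−1)^0·720.0000/(720)·0.7292^8·0.6843^0 = +0.079938
  k=1: (−1)^1·720.0000/(48)·0.7292^6·0.6843^2 = -1.055981
  k=2: (−1)^2·720.0000/(24)·0.7292^4·0.6843^4 = +1.859932
  k=3: (−1)^3·720.0000/(72)·0.7292^2·0.6843^6 = -0.545992
d^4_{1,1}(1.5073) = +0.079938 -1.055981 +1.859932 -0.545992 = +0.337896
|D^4_{1,1}|² = |d^4_{1,1}(β)|² = (+0.337896)² = 0.114174 (the z-rotation phases have unit modulus)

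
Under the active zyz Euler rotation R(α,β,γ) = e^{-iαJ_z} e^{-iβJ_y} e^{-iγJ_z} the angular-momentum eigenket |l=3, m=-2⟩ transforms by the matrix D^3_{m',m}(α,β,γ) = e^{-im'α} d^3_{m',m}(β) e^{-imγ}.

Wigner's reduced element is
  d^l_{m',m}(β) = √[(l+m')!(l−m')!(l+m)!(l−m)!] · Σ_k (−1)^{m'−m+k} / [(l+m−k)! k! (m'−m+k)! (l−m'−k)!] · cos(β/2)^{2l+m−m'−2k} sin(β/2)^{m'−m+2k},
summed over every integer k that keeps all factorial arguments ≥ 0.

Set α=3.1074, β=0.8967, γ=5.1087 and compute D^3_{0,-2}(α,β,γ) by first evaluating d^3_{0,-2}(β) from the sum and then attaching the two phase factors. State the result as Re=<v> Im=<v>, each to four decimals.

First d^3_{0,-2}(β=0.8967), then the phase factors e^{-i(0)α} and e^{-i(-2)γ}:
Half-angle: c=0.901164, s=0.433479. N=√(6·6·1·120)=65.726707
Admissible k: 0..1 (factorial args all ≥0)
  k=0: (−1)^2·65.7267/(12)·0.9012^4·0.4335^2 = +0.678753
  k=1: (−1)^3·65.7267/(12)·0.9012^2·0.4335^4 = -0.157051
d^3_{0,-2}(0.8967) = +0.678753 -0.157051 = +0.521702
Phases: e^{-i·(0)·3.1074}=+1.000000+0.000000i, e^{-i·(-2)·5.1087}=-0.701980-0.712196i ⇒ D=-0.366224-0.371554i

Re=-0.3662 Im=-0.3716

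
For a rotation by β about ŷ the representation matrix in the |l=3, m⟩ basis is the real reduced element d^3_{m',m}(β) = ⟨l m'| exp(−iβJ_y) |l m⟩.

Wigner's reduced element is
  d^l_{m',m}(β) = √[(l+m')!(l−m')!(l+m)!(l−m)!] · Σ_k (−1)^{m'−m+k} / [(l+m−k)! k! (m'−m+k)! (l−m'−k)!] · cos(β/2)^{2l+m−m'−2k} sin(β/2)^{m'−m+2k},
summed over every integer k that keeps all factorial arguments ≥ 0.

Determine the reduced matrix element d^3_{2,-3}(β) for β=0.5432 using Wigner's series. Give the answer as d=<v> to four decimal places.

d=-0.0033

d^3_{2,-3}(β=0.5432) via Wigner's sum:
Half-angle: c=0.963343, s=0.268273. N=√(120·1·1·720)=293.938769
Admissible k: 0..0 (factorial args all ≥0)
  k=0: (−1)^5·293.9388/(120)·0.9633^1·0.2683^5 = -0.003279
d^3_{2,-3}(0.5432) = -0.003279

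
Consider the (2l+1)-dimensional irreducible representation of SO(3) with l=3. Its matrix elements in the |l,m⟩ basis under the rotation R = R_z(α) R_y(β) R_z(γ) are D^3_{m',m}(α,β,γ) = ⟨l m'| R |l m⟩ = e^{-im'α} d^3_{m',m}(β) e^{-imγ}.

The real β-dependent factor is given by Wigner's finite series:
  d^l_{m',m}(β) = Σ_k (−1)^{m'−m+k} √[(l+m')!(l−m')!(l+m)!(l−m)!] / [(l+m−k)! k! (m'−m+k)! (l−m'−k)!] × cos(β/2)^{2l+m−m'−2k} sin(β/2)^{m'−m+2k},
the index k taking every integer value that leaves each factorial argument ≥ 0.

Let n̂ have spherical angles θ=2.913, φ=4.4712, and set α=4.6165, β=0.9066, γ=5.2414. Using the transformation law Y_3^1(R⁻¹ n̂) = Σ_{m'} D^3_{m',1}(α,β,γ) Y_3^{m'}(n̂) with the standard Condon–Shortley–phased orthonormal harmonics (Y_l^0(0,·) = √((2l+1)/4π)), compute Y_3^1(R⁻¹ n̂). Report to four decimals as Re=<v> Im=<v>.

Need the full column D^3_{m',1} for m'=−3..3 at α=4.6165, β=0.9066, γ=5.2414.
cos(β/2)=0.899007, sin(β/2)=0.437935
d^3_{-3,1}: single k=4 term ⇒ +0.115135;  D = -0.078827+0.083919i
d^3_{-2,1}: k∈[3..4] ⇒ +0.385964 -0.045794 = +0.340170;  D = -0.224505-0.255565i
d^3_{-1,1}: k∈[2..4] ⇒ +0.751661 -0.237823 +0.007054 = +0.520892;  D = +0.422455-0.304730i
d^3_{0,1}: k∈[1..3] ⇒ +0.890871 -0.634204 +0.050165 = +0.306832;  D = +0.154852+0.264890i
d^3_{1,1}: k∈[0..2] ⇒ +0.527932 -1.002214 +0.178367 = -0.295915;  D = +0.268590-0.124198i
d^3_{2,1}: k∈[0..1] ⇒ -0.813250 +0.385964 = -0.427286;  D = +0.141379+0.403219i
d^3_{3,1}: single k=0 term ⇒ +0.485195;  D = +0.471133-0.115965i
Y_3^{m'}(θ=2.913,φ=4.4712) and Σ D·Y over m':
  (-0.0788+0.0839i)·(+0.0032-0.0036i)  (-0.2245-0.2556i)·(+0.0453+0.0237i)  (+0.4225-0.3047i)·(-0.0655+0.2662i)  (+0.1549+0.2649i)·(-0.6336+0.0000i)  (+0.2686-0.1242i)·(+0.0655+0.2662i)  (+0.1414+0.4032i)·(+0.0453-0.0237i)  (+0.4711-0.1160i)·(-0.0032-0.0036i)
Y_3^1(R⁻¹ n̂) = +0.015962+0.025165i

Re=0.0160 Im=0.0252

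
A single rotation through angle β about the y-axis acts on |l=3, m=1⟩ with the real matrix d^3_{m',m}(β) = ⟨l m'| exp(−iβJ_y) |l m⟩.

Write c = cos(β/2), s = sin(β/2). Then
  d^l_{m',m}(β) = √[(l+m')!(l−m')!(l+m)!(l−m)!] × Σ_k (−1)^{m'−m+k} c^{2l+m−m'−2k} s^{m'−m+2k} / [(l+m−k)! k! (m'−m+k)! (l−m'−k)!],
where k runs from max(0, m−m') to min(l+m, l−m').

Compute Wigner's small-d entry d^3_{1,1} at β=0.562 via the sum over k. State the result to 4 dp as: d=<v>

d^3_{1,1}(β=0.562) via Wigner's sum:
With c≡cos(β/2)=0.960779 and s≡sin(β/2)=0.277317, N=[24·2·24·2]^{1/2}=48.000000
k: max(0,(1)−(1))=0 … min(3+(1),3−(1))=2
  k=0: (−1)^0·48.0000/(48)·0.9608^6·0.2773^0 = +0.786575
  k=1: (−1)^1·48.0000/(6)·0.9608^4·0.2773^2 = -0.524246
  k=2: (−1)^2·48.0000/(8)·0.9608^2·0.2773^4 = +0.032757
d^3_{1,1}(0.562) = +0.786575 -0.524246 +0.032757 = +0.295086

d=0.2951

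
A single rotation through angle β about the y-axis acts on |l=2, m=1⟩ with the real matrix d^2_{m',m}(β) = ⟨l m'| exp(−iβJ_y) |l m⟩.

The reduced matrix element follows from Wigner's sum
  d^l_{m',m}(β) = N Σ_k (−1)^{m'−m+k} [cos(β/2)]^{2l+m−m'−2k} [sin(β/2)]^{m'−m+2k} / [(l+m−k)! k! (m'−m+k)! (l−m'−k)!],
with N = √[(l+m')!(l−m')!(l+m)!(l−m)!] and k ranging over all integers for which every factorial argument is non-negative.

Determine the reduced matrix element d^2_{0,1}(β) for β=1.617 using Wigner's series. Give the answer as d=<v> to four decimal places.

d^2_{0,1}(β=1.617) via Wigner's sum:
Half-angle: c=0.690584, s=0.723252. N=√(2·2·6·1)=4.898979
The bounds max(0,m−m')=1 and min(l+m,l−m')=2 give 2 terms
  k=1: (−1)^0·4.8990/(2)·0.6906^3·0.7233^1 = +0.583465
  k=2: (−1)^1·4.8990/(2)·0.6906^1·0.7233^3 = -0.639973
d^2_{0,1}(1.617) = +0.583465 -0.639973 = -0.056507

d=-0.0565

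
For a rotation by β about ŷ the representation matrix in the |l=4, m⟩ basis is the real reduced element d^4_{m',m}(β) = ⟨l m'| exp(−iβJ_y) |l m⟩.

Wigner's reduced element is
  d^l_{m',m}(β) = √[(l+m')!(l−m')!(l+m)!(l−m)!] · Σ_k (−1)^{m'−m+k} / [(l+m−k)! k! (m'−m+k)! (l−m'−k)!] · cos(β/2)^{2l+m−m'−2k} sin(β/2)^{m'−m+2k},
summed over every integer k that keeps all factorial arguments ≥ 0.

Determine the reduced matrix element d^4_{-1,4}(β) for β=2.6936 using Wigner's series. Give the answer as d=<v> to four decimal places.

d=0.0723

d^4_{-1,4}(β=2.6936) via Wigner's sum:
With c≡cos(β/2)=0.222128 and s≡sin(β/2)=0.975018, N=[6·120·40320·1]^{1/2}=5387.986637
Admissible k: 5..5 (factorial args all ≥0)
  k=5: (−1)^0·5387.9866/(720)·0.2221^3·0.9750^5 = +0.072271
d^4_{-1,4}(2.6936) = +0.072271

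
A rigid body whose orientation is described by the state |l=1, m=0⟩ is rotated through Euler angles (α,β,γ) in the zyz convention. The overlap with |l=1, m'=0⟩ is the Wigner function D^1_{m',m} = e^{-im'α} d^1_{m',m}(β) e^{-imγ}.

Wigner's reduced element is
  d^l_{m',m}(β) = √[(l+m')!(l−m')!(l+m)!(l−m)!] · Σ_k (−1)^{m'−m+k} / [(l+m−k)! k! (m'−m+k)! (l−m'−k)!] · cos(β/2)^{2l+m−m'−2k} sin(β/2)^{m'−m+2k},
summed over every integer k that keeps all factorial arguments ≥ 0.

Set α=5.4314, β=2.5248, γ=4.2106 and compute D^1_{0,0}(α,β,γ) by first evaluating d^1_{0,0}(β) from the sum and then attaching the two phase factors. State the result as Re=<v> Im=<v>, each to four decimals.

Re=-0.8157 Im=0.0000

D^1_{0,0}(5.4314,2.5248,4.2106) = e^{-i·0·5.4314}·d^1_{0,0}(2.5248)·e^{-i·0·4.2106}. Compute d first:
c=cos(2.5248/2)=0.303531, s=sin(2.5248/2)=0.952822; N=√[1·1·1·1]=1.000000
k∈{0,1} keeps every argument non-negative
  k=0: (−1)^0·1.0000/(1)·0.3035^2·0.9528^0 = +0.092131
  k=1: (−1)^1·1.0000/(1)·0.3035^0·0.9528^2 = -0.907869
d^1_{0,0}(2.5248) = +0.092131 -0.907869 = -0.815738
D = (+1.000000+0.000000i)·(-0.815738)·(+1.000000+0.000000i) = -0.815738+0.000000i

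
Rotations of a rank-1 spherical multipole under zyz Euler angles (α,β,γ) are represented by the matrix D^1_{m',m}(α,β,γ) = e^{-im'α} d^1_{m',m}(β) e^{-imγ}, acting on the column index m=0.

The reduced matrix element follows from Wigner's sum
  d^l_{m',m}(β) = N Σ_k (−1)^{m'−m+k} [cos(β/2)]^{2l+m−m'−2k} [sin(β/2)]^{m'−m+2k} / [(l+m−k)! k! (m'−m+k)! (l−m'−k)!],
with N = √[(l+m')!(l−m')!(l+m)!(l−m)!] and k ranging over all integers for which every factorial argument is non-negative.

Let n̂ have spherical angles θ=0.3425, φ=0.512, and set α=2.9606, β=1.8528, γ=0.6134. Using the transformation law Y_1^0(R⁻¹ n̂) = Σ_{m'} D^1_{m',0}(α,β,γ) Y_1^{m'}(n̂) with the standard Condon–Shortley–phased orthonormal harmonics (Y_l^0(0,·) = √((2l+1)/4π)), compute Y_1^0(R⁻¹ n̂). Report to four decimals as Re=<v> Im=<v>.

Need the full column D^1_{m',0} for m'=−1..1 at α=2.9606, β=1.8528, γ=0.6134.
cos(β/2)=0.600716, sin(β/2)=0.799463
d^1_{-1,0}: single k=1 term ⇒ +0.679176;  D = -0.668082+0.122256i
d^1_{0,0}: k∈[0..1] ⇒ +0.360860 -0.639140 = -0.278281;  D = -0.278281+0.000000i
d^1_{1,0}: single k=0 term ⇒ -0.679176;  D = +0.668082+0.122256i
Y_1^{m'}(θ=0.3425,φ=0.512) and Σ D·Y over m':
  (-0.6681+0.1223i)·(+0.1012-0.0568i)  (-0.2783+0.0000i)·(+0.4602+0.0000i)  (+0.6681+0.1223i)·(-0.1012-0.0568i)
Y_1^0(R⁻¹ n̂) = -0.249328+0.000000i

Re=-0.2493 Im=0.0000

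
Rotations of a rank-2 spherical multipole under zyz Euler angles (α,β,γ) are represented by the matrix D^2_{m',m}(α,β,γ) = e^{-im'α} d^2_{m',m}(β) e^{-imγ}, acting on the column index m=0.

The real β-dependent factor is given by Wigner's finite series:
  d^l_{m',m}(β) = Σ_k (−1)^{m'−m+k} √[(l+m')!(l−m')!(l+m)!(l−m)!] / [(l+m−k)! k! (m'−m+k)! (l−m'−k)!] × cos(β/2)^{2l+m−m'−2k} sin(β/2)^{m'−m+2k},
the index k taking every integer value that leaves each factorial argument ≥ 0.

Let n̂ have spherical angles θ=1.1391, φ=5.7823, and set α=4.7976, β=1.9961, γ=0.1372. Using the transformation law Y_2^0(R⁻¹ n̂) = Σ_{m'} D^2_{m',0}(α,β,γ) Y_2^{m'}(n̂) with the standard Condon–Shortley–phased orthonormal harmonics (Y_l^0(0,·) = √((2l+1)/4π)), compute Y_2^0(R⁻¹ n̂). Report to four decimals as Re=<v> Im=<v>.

Re=-0.2385 Im=0.0000

Need the full column D^2_{m',0} for m'=−2..2 at α=4.7976, β=1.9961, γ=0.1372.
cos(β/2)=0.541942, sin(β/2)=0.840416
d^2_{-2,0}: single k=2 term ⇒ +0.508124;  D = -0.500763-0.086177i
d^2_{-1,0}: k∈[1..2] ⇒ +0.327664 -0.787973 = -0.460309;  D = -0.039176+0.458639i
d^2_{0,0}: k∈[0..2] ⇒ +0.086260 -0.829763 +0.498858 = -0.244645;  D = -0.244645+0.000000i
d^2_{1,0}: k∈[0..1] ⇒ -0.327664 +0.787973 = +0.460309;  D = +0.039176+0.458639i
d^2_{2,0}: single k=0 term ⇒ +0.508124;  D = -0.500763+0.086177i
Y_2^{m'}(θ=1.1391,φ=5.7823) and Σ D·Y over m':
  (-0.5008-0.0862i)·(+0.1717+0.2684i)  (-0.0392+0.4586i)·(+0.2575+0.1410i)  (-0.2446+0.0000i)·(-0.1497+0.0000i)  (+0.0392+0.4586i)·(-0.2575+0.1410i)  (-0.5008+0.0862i)·(+0.1717-0.2684i)
Y_2^0(R⁻¹ n̂) = -0.238550+0.000000i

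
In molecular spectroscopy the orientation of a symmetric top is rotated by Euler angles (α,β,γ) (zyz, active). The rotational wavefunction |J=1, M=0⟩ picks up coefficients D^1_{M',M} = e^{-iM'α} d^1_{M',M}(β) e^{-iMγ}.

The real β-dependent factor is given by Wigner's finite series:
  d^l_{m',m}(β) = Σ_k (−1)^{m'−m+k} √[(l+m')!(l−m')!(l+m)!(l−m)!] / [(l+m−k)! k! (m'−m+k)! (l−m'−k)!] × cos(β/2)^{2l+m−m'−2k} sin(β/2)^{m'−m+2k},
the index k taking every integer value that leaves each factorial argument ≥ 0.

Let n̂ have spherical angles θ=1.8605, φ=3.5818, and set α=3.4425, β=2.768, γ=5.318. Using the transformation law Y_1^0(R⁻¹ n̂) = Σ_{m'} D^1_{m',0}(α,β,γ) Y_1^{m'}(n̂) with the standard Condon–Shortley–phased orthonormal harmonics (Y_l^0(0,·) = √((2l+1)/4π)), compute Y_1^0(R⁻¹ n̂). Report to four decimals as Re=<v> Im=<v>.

Need the full column D^1_{m',0} for m'=−1..1 at α=3.4425, β=2.768, γ=5.318.
cos(β/2)=0.185712, sin(β/2)=0.982604
d^1_{-1,0}: single k=1 term ⇒ +0.258068;  D = -0.246472-0.076488i
d^1_{0,0}: k∈[0..1] ⇒ +0.034489 -0.965511 = -0.931022;  D = -0.931022+0.000000i
d^1_{1,0}: single k=0 term ⇒ -0.258068;  D = +0.246472-0.076488i
Y_1^{m'}(θ=1.8605,φ=3.5818) and Σ D·Y over m':
  (-0.2465-0.0765i)·(-0.2995+0.1411i)  (-0.9310+0.0000i)·(-0.1396+0.0000i)  (+0.2465-0.0765i)·(+0.2995+0.1411i)
Y_1^0(R⁻¹ n̂) = +0.299186+0.000000i

Re=0.2992 Im=0.0000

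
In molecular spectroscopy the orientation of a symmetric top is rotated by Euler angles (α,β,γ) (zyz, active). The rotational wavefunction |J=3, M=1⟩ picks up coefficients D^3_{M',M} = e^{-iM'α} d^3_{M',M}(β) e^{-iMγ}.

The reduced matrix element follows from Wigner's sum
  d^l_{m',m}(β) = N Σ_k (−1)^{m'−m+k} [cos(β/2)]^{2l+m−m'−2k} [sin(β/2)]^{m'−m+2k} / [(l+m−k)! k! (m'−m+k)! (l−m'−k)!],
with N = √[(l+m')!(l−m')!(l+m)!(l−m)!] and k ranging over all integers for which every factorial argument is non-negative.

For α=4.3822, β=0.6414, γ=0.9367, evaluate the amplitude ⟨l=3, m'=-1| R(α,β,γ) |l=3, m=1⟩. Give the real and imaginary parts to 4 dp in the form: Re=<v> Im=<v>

First d^3_{-1,1}(β=0.6414), then the phase factors e^{-i(-1)α} and e^{-i(1)γ}:
c=cos(0.6414/2)=0.949015, s=sin(0.6414/2)=0.315231; N=√[2·24·24·2]=48.000000
k∈{2,3,4} keeps every argument non-negative
  k=2: (−1)^0·48.0000/(8)·0.9490^4·0.3152^2 = +0.483617
  k=3: (−1)^1·48.0000/(6)·0.9490^2·0.3152^4 = -0.071146
  k=4: (−1)^2·48.0000/(48)·0.9490^0·0.3152^6 = +0.000981
d^3_{-1,1}(0.6414) = +0.483617 -0.071146 +0.000981 = +0.413452
Phases: e^{-i·(-1)·4.3822}=-0.324222-0.945981i, e^{-i·(1)·0.9367}=+0.592450-0.805607i ⇒ D=-0.394505-0.123726i

Re=-0.3945 Im=-0.1237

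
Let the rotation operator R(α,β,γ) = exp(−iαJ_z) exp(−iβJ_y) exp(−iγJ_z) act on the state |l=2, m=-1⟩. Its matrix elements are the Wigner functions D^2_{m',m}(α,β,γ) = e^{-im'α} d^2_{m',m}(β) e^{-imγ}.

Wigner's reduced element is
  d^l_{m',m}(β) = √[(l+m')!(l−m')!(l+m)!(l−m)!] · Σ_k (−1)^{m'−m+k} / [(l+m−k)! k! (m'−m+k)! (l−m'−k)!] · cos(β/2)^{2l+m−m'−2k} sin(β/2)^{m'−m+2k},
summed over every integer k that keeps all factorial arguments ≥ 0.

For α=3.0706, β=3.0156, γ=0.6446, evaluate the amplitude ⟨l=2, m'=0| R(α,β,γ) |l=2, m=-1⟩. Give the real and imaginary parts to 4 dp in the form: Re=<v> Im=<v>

Split into d^2_{0,-1}(β=3.0156) × two z-phases.
c=cos(3.0156/2)=0.062955, s=sin(3.0156/2)=0.998016; N=√[2·2·1·6]=4.898979
k∈{0,1} keeps every argument non-negative
  k=0: (−1)^1·4.8990/(2)·0.0630^3·0.9980^1 = -0.000610
  k=1: (−1)^2·4.8990/(2)·0.0630^1·0.9980^3 = +0.153291
d^2_{0,-1}(3.0156) = -0.000610 +0.153291 = +0.152681
D = (+1.000000+0.000000i)·(+0.152681)·(+0.799340+0.600879i) = +0.122044+0.091743i

Re=0.1220 Im=0.0917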